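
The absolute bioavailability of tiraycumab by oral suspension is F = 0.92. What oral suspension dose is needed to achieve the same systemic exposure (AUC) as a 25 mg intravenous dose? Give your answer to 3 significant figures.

For equal systemic exposure: F × D_ev = D_iv
D_ev = D_iv / F = 25 / 0.92 = 27.1739 mg

D_oral = 27.2 mg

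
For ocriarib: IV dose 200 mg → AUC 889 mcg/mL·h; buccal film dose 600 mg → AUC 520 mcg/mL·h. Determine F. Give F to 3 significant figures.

F = 0.195

F = (AUC_ev / D_ev) / (AUC_iv / D_iv)
  = (520/600) / (889/200)
  = 0.866667 / 4.445 = 0.1950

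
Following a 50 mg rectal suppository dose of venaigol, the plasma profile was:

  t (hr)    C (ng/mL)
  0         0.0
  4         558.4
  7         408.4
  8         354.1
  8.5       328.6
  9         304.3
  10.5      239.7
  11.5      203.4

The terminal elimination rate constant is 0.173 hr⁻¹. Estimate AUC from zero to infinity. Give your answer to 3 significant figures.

Trapezoidal AUC_0→11.5:
  [0→4]: (0.0+558.4)/2 × 4 = 1116.8
  [4→7]: (558.4+408.4)/2 × 3 = 1450.2
  [7→8]: (408.4+354.1)/2 × 1 = 381.25
  [8→8.5]: (354.1+328.6)/2 × 0.5 = 170.675
  [8.5→9]: (328.6+304.3)/2 × 0.5 = 158.225
  [9→10.5]: (304.3+239.7)/2 × 1.5 = 408.0
  [10.5→11.5]: (239.7+203.4)/2 × 1 = 221.55
  Sum = 3906.7 ng/mL·hr
Extrapolated tail: C_last / k_e = 203.4 / 0.173 = 1175.723
AUC_0→∞ = 3906.7 + 1175.723 = 5082.423 ng/mL·hr

AUC = 5080 ng/mL·hr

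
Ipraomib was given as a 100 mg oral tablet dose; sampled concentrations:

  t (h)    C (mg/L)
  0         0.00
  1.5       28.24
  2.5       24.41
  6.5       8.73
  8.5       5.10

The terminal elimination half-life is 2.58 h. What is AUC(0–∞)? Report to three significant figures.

AUC = 147 mg/L·h

Trapezoidal AUC_0→8.5:
  [0→1.5]: (0.00+28.24)/2 × 1.5 = 21.18
  [1.5→2.5]: (28.24+24.41)/2 × 1 = 26.325
  [2.5→6.5]: (24.41+8.73)/2 × 4 = 66.28
  [6.5→8.5]: (8.73+5.10)/2 × 2 = 13.83
  Sum = 127.615 mg/L·h
k_e = ln2 / t½ = 0.693147 / 2.58 = 0.2687 h^-1
Extrapolated tail: C_last / k_e = 5.10 / 0.2687 = 18.980
AUC_0→∞ = 127.615 + 18.980 = 146.595 mg/L·h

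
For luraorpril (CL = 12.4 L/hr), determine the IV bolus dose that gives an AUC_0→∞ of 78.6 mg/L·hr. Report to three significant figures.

Dose = 975 mg

Dose_iv = CL × AUC_0→∞
     = 12.4 × 78.6 = 974.64 mg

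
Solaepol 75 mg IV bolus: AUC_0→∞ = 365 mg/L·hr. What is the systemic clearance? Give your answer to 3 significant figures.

CL = 0.205 L/hr

CL = Dose_iv / AUC_0→∞
   = 75 / 365 = 0.205479 L/hr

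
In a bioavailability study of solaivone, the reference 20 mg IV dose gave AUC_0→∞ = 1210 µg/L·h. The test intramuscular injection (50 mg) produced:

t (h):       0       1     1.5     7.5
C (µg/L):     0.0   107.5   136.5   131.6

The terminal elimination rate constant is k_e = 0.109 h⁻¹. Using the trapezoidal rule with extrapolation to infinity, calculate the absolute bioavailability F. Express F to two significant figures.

F = 0.70

Trapezoidal AUC_0→7.5 (intramuscular injection):
  [0→1]: (0.0+107.5)/2 × 1 = 53.75
  [1→1.5]: (107.5+136.5)/2 × 0.5 = 61.0
  [1.5→7.5]: (136.5+131.6)/2 × 6 = 804.3
  Sum = 919.05 µg/L·h
Tail: C_last/k_e = 131.6/0.109 = 1207.339
AUC_0→∞ (intramuscular injection) = 919.05 + 1207.339 = 2126.389 µg/L·h
F = (AUC_ev/D_ev)/(AUC_iv/D_iv) = (2126.389/50)/(1210/20) = 42.52778/60.5 = 0.7029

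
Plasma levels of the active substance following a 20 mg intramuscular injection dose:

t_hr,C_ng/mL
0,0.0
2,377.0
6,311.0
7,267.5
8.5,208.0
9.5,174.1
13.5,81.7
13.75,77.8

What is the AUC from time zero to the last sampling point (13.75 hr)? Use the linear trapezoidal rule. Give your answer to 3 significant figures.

Trapezoidal AUC_0→13.75:
  [0→2]: (0.0+377.0)/2 × 2 = 377.0
  [2→6]: (377.0+311.0)/2 × 4 = 1376.0
  [6→7]: (311.0+267.5)/2 × 1 = 289.25
  [7→8.5]: (267.5+208.0)/2 × 1.5 = 356.625
  [8.5→9.5]: (208.0+174.1)/2 × 1 = 191.05
  [9.5→13.5]: (174.1+81.7)/2 × 4 = 511.6
  [13.5→13.75]: (81.7+77.8)/2 × 0.25 = 19.9375
  Sum = 3121.4625 ng/mL·hr

AUC = 3120 ng/mL·hr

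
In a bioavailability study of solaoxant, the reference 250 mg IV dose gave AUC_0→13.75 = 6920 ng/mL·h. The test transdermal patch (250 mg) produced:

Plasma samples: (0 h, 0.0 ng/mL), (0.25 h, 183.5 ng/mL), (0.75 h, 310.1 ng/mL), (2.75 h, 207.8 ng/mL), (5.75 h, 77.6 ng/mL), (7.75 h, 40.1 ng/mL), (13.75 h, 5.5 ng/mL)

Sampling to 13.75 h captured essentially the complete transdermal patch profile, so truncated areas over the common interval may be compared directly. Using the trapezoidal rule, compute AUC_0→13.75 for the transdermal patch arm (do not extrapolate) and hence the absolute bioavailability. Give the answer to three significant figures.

F = 0.195

Trapezoidal AUC_0→13.75 (transdermal patch):
  [0→0.25]: (0.0+183.5)/2 × 0.25 = 22.9375
  [0.25→0.75]: (183.5+310.1)/2 × 0.5 = 123.4
  [0.75→2.75]: (310.1+207.8)/2 × 2 = 517.9
  [2.75→5.75]: (207.8+77.6)/2 × 3 = 428.1
  [5.75→7.75]: (77.6+40.1)/2 × 2 = 117.7
  [7.75→13.75]: (40.1+5.5)/2 × 6 = 136.8
  Sum = 1346.8375 ng/mL·h
F = (AUC_ev/D_ev)/(AUC_iv/D_iv) = (1346.8375/250)/(6920/250) = 5.38735/27.68 = 0.1946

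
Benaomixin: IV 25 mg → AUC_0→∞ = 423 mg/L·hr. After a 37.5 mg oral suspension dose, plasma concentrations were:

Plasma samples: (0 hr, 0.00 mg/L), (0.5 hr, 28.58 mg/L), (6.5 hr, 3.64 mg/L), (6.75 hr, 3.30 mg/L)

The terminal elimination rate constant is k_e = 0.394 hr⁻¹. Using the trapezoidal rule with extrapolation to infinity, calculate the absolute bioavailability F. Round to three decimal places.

Trapezoidal AUC_0→6.75 (oral suspension):
  [0→0.5]: (0.00+28.58)/2 × 0.5 = 7.145
  [0.5→6.5]: (28.58+3.64)/2 × 6 = 96.66
  [6.5→6.75]: (3.64+3.30)/2 × 0.25 = 0.8675
  Sum = 104.6725 mg/L·hr
Tail: C_last/k_e = 3.30/0.394 = 8.376
AUC_0→∞ (oral suspension) = 104.6725 + 8.376 = 113.0485 mg/L·hr
F = (AUC_ev/D_ev)/(AUC_iv/D_iv) = (113.0485/37.5)/(423/25) = 3.01463/16.92 = 0.1782

F = 0.178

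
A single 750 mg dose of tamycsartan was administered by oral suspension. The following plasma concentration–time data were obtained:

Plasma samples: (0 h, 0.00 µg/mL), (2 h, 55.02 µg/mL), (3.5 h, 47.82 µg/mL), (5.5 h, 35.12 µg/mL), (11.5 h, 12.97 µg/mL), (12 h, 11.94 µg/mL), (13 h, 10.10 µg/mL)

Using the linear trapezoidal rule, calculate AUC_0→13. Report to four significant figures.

AUC = 376.6 µg/mL·h

Trapezoidal AUC_0→13:
  [0→2]: (0.00+55.02)/2 × 2 = 55.02
  [2→3.5]: (55.02+47.82)/2 × 1.5 = 77.13
  [3.5→5.5]: (47.82+35.12)/2 × 2 = 82.94
  [5.5→11.5]: (35.12+12.97)/2 × 6 = 144.27
  [11.5→12]: (12.97+11.94)/2 × 0.5 = 6.2275
  [12→13]: (11.94+10.10)/2 × 1 = 11.02
  Sum = 376.6075 µg/mL·h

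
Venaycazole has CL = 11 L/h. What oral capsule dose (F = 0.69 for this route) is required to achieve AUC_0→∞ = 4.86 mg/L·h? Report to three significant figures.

Dose = CL × AUC_0→∞ / F
     = 11 × 4.86 / 0.69 = 77.4783 mg

Dose = 77.5 mg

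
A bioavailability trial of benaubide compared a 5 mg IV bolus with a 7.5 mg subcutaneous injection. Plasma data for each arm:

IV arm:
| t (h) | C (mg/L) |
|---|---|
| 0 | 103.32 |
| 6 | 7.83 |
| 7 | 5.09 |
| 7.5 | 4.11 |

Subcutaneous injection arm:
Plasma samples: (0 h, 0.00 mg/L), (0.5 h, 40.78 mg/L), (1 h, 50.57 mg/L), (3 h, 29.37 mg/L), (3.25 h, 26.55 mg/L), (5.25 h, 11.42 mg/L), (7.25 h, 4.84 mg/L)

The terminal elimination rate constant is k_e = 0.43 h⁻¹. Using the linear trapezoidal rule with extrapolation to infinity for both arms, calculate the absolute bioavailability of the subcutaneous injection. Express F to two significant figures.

F = 0.35

Trapezoidal AUC_0→7.5 (IV):
  [0→6]: (103.32+7.83)/2 × 6 = 333.45
  [6→7]: (7.83+5.09)/2 × 1 = 6.46
  [7→7.5]: (5.09+4.11)/2 × 0.5 = 2.3
  Sum = 342.21 mg/L·h
IV tail: 4.11/0.43 = 9.558; AUC_iv,0→∞ = 342.21 + 9.558 = 351.768 mg/L·h
Trapezoidal AUC_0→7.25 (subcutaneous injection):
  [0→0.5]: (0.00+40.78)/2 × 0.5 = 10.195
  [0.5→1]: (40.78+50.57)/2 × 0.5 = 22.8375
  [1→3]: (50.57+29.37)/2 × 2 = 79.94
  [3→3.25]: (29.37+26.55)/2 × 0.25 = 6.99
  [3.25→5.25]: (26.55+11.42)/2 × 2 = 37.97
  [5.25→7.25]: (11.42+4.84)/2 × 2 = 16.26
  Sum = 174.1925 mg/L·h
subcutaneous injection tail: 4.84/0.43 = 11.256; AUC_ev,0→∞ = 174.1925 + 11.256 = 185.4485 mg/L·h
F = (AUC_ev/D_ev)/(AUC_iv/D_iv) = (185.4485/7.5)/(351.768/5) = 24.7265/70.3536 = 0.3515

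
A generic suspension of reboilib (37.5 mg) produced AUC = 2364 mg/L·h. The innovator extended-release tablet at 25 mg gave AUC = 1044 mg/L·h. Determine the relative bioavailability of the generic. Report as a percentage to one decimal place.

F_rel = 151.0%

F_rel = (AUC_test/D_test) / (AUC_ref/D_ref)
      = (2364/37.5) / (1044/25)
      = 63.04 / 41.76 = 1.5096 = 150.96%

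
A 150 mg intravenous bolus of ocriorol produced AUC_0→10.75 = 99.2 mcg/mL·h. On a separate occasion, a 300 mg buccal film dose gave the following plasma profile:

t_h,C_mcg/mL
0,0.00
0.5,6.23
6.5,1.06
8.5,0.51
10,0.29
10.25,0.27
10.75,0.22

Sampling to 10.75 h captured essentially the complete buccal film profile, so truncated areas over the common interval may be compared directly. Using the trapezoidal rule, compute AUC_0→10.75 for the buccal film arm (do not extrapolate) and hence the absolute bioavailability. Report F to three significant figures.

Trapezoidal AUC_0→10.75 (buccal film):
  [0→0.5]: (0.00+6.23)/2 × 0.5 = 1.5575
  [0.5→6.5]: (6.23+1.06)/2 × 6 = 21.87
  [6.5→8.5]: (1.06+0.51)/2 × 2 = 1.57
  [8.5→10]: (0.51+0.29)/2 × 1.5 = 0.6
  [10→10.25]: (0.29+0.27)/2 × 0.25 = 0.07
  [10.25→10.75]: (0.27+0.22)/2 × 0.5 = 0.1225
  Sum = 25.79 mcg/mL·h
F = (AUC_ev/D_ev)/(AUC_iv/D_iv) = (25.79/300)/(99.2/150) = 0.0859667/0.661333 = 0.1300

F = 0.130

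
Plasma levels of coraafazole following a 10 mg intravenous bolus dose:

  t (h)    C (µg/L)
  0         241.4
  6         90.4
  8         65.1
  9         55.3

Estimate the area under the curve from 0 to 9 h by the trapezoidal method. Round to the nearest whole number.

AUC = 1211 µg/L·h

Trapezoidal AUC_0→9:
  [0→6]: (241.4+90.4)/2 × 6 = 995.4
  [6→8]: (90.4+65.1)/2 × 2 = 155.5
  [8→9]: (65.1+55.3)/2 × 1 = 60.2
  Sum = 1211.1 µg/L·h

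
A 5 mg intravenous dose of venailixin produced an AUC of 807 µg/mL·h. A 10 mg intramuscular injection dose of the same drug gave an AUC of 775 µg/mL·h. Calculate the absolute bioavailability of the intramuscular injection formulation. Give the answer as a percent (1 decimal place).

F = 48.0%

F = (AUC_ev / D_ev) / (AUC_iv / D_iv)
  = (775/10) / (807/5)
  = 77.5 / 161.4 = 0.4802
  = 48.02%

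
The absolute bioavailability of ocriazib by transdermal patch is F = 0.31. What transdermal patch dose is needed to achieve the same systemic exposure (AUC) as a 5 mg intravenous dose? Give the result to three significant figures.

D_transdermal = 16.1 mg

For equal systemic exposure: F × D_ev = D_iv
D_ev = D_iv / F = 5 / 0.31 = 16.129 mg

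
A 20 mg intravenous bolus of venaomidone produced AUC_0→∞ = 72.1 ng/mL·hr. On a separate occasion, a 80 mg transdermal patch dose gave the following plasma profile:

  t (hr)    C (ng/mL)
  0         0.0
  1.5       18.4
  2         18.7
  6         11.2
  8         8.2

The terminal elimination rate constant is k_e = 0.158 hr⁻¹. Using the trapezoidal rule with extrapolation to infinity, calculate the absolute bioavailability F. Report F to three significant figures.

F = 0.535

Trapezoidal AUC_0→8 (transdermal patch):
  [0→1.5]: (0.0+18.4)/2 × 1.5 = 13.8
  [1.5→2]: (18.4+18.7)/2 × 0.5 = 9.275
  [2→6]: (18.7+11.2)/2 × 4 = 59.8
  [6→8]: (11.2+8.2)/2 × 2 = 19.4
  Sum = 102.275 ng/mL·hr
Tail: C_last/k_e = 8.2/0.158 = 51.899
AUC_0→∞ (transdermal patch) = 102.275 + 51.899 = 154.174 ng/mL·hr
F = (AUC_ev/D_ev)/(AUC_iv/D_iv) = (154.174/80)/(72.1/20) = 1.927175/3.605 = 0.5346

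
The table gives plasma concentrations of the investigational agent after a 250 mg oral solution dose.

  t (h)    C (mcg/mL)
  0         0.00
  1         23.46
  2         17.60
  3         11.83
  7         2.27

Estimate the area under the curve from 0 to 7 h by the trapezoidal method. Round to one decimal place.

Trapezoidal AUC_0→7:
  [0→1]: (0.00+23.46)/2 × 1 = 11.73
  [1→2]: (23.46+17.60)/2 × 1 = 20.53
  [2→3]: (17.60+11.83)/2 × 1 = 14.715
  [3→7]: (11.83+2.27)/2 × 4 = 28.2
  Sum = 75.175 mcg/mL·h

AUC = 75.2 mcg/mL·h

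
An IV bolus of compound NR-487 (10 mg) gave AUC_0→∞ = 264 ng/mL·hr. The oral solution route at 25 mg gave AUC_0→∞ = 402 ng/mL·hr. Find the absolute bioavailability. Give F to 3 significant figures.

F = (AUC_ev / D_ev) / (AUC_iv / D_iv)
  = (402/25) / (264/10)
  = 16.08 / 26.4 = 0.6091

F = 0.609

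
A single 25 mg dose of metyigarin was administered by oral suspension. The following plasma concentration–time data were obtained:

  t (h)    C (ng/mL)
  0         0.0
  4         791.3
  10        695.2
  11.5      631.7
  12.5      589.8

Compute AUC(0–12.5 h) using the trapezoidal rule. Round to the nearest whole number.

AUC = 7648 ng/mL·h

Trapezoidal AUC_0→12.5:
  [0→4]: (0.0+791.3)/2 × 4 = 1582.6
  [4→10]: (791.3+695.2)/2 × 6 = 4459.5
  [10→11.5]: (695.2+631.7)/2 × 1.5 = 995.175
  [11.5→12.5]: (631.7+589.8)/2 × 1 = 610.75
  Sum = 7648.025 ng/mL·h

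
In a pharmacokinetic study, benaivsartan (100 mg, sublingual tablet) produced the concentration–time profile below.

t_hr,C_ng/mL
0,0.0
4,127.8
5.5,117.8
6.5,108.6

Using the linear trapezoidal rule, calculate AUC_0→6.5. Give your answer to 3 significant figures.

AUC = 553 ng/mL·hr

Trapezoidal AUC_0→6.5:
  [0→4]: (0.0+127.8)/2 × 4 = 255.6
  [4→5.5]: (127.8+117.8)/2 × 1.5 = 184.2
  [5.5→6.5]: (117.8+108.6)/2 × 1 = 113.2
  Sum = 553.0 ng/mL·hr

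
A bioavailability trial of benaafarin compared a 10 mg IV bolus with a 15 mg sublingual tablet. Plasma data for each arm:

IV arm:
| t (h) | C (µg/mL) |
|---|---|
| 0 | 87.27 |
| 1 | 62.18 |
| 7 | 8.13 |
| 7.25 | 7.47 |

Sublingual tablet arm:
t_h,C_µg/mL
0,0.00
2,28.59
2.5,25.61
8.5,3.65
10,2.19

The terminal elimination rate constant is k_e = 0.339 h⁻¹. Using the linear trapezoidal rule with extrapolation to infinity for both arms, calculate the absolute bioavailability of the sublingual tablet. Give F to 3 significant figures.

F = 0.303

Trapezoidal AUC_0→7.25 (IV):
  [0→1]: (87.27+62.18)/2 × 1 = 74.725
  [1→7]: (62.18+8.13)/2 × 6 = 210.93
  [7→7.25]: (8.13+7.47)/2 × 0.25 = 1.95
  Sum = 287.605 µg/mL·h
IV tail: 7.47/0.339 = 22.035; AUC_iv,0→∞ = 287.605 + 22.035 = 309.64 µg/mL·h
Trapezoidal AUC_0→10 (sublingual tablet):
  [0→2]: (0.00+28.59)/2 × 2 = 28.59
  [2→2.5]: (28.59+25.61)/2 × 0.5 = 13.55
  [2.5→8.5]: (25.61+3.65)/2 × 6 = 87.78
  [8.5→10]: (3.65+2.19)/2 × 1.5 = 4.38
  Sum = 134.3 µg/mL·h
sublingual tablet tail: 2.19/0.339 = 6.460; AUC_ev,0→∞ = 134.3 + 6.460 = 140.76 µg/mL·h
F = (AUC_ev/D_ev)/(AUC_iv/D_iv) = (140.76/15)/(309.64/10) = 9.384/30.964 = 0.3031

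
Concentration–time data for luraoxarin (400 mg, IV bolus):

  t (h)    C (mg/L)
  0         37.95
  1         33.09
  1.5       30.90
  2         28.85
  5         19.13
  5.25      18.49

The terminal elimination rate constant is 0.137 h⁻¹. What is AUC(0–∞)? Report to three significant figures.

Trapezoidal AUC_0→5.25:
  [0→1]: (37.95+33.09)/2 × 1 = 35.52
  [1→1.5]: (33.09+30.90)/2 × 0.5 = 15.9975
  [1.5→2]: (30.90+28.85)/2 × 0.5 = 14.9375
  [2→5]: (28.85+19.13)/2 × 3 = 71.97
  [5→5.25]: (19.13+18.49)/2 × 0.25 = 4.7025
  Sum = 143.1275 mg/L·h
Extrapolated tail: C_last / k_e = 18.49 / 0.137 = 134.964
AUC_0→∞ = 143.1275 + 134.964 = 278.0915 mg/L·h

AUC = 278 mg/L·h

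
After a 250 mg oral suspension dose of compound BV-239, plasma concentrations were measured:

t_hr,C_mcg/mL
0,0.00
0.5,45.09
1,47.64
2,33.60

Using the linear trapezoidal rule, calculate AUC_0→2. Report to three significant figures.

Trapezoidal AUC_0→2:
  [0→0.5]: (0.00+45.09)/2 × 0.5 = 11.2725
  [0.5→1]: (45.09+47.64)/2 × 0.5 = 23.1825
  [1→2]: (47.64+33.60)/2 × 1 = 40.62
  Sum = 75.075 mcg/mL·hr

AUC = 75.1 mcg/mL·hr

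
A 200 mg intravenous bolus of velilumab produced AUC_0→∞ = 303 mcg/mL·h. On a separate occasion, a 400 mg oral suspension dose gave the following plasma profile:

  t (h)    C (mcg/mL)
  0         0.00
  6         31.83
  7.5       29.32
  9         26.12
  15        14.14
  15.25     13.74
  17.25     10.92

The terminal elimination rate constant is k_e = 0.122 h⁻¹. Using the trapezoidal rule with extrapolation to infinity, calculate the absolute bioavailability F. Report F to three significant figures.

Trapezoidal AUC_0→17.25 (oral suspension):
  [0→6]: (0.00+31.83)/2 × 6 = 95.49
  [6→7.5]: (31.83+29.32)/2 × 1.5 = 45.8625
  [7.5→9]: (29.32+26.12)/2 × 1.5 = 41.58
  [9→15]: (26.12+14.14)/2 × 6 = 120.78
  [15→15.25]: (14.14+13.74)/2 × 0.25 = 3.485
  [15.25→17.25]: (13.74+10.92)/2 × 2 = 24.66
  Sum = 331.8575 mcg/mL·h
Tail: C_last/k_e = 10.92/0.122 = 89.508
AUC_0→∞ (oral suspension) = 331.8575 + 89.508 = 421.3655 mcg/mL·h
F = (AUC_ev/D_ev)/(AUC_iv/D_iv) = (421.3655/400)/(303/200) = 1.05341/1.515 = 0.6953

F = 0.695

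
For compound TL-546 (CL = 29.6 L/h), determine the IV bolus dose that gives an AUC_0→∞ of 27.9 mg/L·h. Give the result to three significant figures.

Dose = 826 mg

Dose_iv = CL × AUC_0→∞
     = 29.6 × 27.9 = 825.84 mg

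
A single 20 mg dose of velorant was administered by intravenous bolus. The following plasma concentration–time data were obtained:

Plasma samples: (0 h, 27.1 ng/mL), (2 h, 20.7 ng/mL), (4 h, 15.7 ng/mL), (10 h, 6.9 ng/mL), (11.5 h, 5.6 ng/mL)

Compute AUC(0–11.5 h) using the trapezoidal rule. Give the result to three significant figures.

AUC = 161 ng/mL·h

Trapezoidal AUC_0→11.5:
  [0→2]: (27.1+20.7)/2 × 2 = 47.8
  [2→4]: (20.7+15.7)/2 × 2 = 36.4
  [4→10]: (15.7+6.9)/2 × 6 = 67.8
  [10→11.5]: (6.9+5.6)/2 × 1.5 = 9.375
  Sum = 161.375 ng/mL·h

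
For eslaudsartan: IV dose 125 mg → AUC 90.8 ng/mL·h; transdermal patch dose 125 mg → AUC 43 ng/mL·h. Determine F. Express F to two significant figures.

F = 0.47

F = (AUC_ev / D_ev) / (AUC_iv / D_iv)
  = (43/125) / (90.8/125)
  = 0.344 / 0.7264 = 0.4736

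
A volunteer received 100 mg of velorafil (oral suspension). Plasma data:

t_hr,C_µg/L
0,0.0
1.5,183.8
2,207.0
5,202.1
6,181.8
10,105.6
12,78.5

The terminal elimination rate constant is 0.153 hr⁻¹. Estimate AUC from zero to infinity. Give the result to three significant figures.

AUC = 2310 µg/L·hr

Trapezoidal AUC_0→12:
  [0→1.5]: (0.0+183.8)/2 × 1.5 = 137.85
  [1.5→2]: (183.8+207.0)/2 × 0.5 = 97.7
  [2→5]: (207.0+202.1)/2 × 3 = 613.65
  [5→6]: (202.1+181.8)/2 × 1 = 191.95
  [6→10]: (181.8+105.6)/2 × 4 = 574.8
  [10→12]: (105.6+78.5)/2 × 2 = 184.1
  Sum = 1800.05 µg/L·hr
Extrapolated tail: C_last / k_e = 78.5 / 0.153 = 513.072
AUC_0→∞ = 1800.05 + 513.072 = 2313.122 µg/L·hr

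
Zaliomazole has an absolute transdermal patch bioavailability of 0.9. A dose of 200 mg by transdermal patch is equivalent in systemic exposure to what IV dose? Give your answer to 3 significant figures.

Systemic exposure from an extravascular dose = F × D_ev, so the equivalent IV dose is F × D_ev.
D_iv = F × D_ev = 0.9 × 200 = 180 mg

D_iv = 180 mg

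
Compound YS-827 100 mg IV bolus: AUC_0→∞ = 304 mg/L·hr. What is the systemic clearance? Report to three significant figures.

CL = Dose_iv / AUC_0→∞
   = 100 / 304 = 0.328947 L/hr

CL = 0.329 L/hr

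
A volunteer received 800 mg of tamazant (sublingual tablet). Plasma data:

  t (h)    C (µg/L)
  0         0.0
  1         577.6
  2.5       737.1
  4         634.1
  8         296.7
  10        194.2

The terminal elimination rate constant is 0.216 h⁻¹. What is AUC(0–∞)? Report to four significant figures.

Trapezoidal AUC_0→10:
  [0→1]: (0.0+577.6)/2 × 1 = 288.8
  [1→2.5]: (577.6+737.1)/2 × 1.5 = 986.025
  [2.5→4]: (737.1+634.1)/2 × 1.5 = 1028.4
  [4→8]: (634.1+296.7)/2 × 4 = 1861.6
  [8→10]: (296.7+194.2)/2 × 2 = 490.9
  Sum = 4655.725 µg/L·h
Extrapolated tail: C_last / k_e = 194.2 / 0.216 = 899.074
AUC_0→∞ = 4655.725 + 899.074 = 5554.799 µg/L·h

AUC = 5555 µg/L·h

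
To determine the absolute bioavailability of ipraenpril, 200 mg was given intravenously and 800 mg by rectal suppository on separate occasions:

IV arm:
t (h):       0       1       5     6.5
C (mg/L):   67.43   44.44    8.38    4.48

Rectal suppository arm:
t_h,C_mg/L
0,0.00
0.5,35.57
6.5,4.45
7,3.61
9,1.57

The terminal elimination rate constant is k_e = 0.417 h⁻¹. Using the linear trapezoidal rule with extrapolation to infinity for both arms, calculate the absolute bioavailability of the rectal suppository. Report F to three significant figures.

F = 0.192

Trapezoidal AUC_0→6.5 (IV):
  [0→1]: (67.43+44.44)/2 × 1 = 55.935
  [1→5]: (44.44+8.38)/2 × 4 = 105.64
  [5→6.5]: (8.38+4.48)/2 × 1.5 = 9.645
  Sum = 171.22 mg/L·h
IV tail: 4.48/0.417 = 10.743; AUC_iv,0→∞ = 171.22 + 10.743 = 181.963 mg/L·h
Trapezoidal AUC_0→9 (rectal suppository):
  [0→0.5]: (0.00+35.57)/2 × 0.5 = 8.8925
  [0.5→6.5]: (35.57+4.45)/2 × 6 = 120.06
  [6.5→7]: (4.45+3.61)/2 × 0.5 = 2.015
  [7→9]: (3.61+1.57)/2 × 2 = 5.18
  Sum = 136.1475 mg/L·h
rectal suppository tail: 1.57/0.417 = 3.765; AUC_ev,0→∞ = 136.1475 + 3.765 = 139.9125 mg/L·h
F = (AUC_ev/D_ev)/(AUC_iv/D_iv) = (139.9125/800)/(181.963/200) = 0.174891/0.909815 = 0.1922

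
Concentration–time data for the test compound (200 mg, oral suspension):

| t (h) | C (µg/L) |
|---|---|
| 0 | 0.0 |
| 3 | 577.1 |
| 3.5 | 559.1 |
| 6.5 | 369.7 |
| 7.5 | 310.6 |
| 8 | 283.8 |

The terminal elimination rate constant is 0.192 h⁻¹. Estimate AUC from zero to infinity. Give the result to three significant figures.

Trapezoidal AUC_0→8:
  [0→3]: (0.0+577.1)/2 × 3 = 865.65
  [3→3.5]: (577.1+559.1)/2 × 0.5 = 284.05
  [3.5→6.5]: (559.1+369.7)/2 × 3 = 1393.2
  [6.5→7.5]: (369.7+310.6)/2 × 1 = 340.15
  [7.5→8]: (310.6+283.8)/2 × 0.5 = 148.6
  Sum = 3031.65 µg/L·h
Extrapolated tail: C_last / k_e = 283.8 / 0.192 = 1478.125
AUC_0→∞ = 3031.65 + 1478.125 = 4509.775 µg/L·h

AUC = 4510 µg/L·h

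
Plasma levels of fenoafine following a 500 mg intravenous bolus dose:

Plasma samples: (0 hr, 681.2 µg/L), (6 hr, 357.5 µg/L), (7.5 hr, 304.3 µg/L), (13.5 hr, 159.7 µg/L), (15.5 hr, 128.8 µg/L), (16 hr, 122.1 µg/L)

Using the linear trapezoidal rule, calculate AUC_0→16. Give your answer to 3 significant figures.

Trapezoidal AUC_0→16:
  [0→6]: (681.2+357.5)/2 × 6 = 3116.1
  [6→7.5]: (357.5+304.3)/2 × 1.5 = 496.35
  [7.5→13.5]: (304.3+159.7)/2 × 6 = 1392.0
  [13.5→15.5]: (159.7+128.8)/2 × 2 = 288.5
  [15.5→16]: (128.8+122.1)/2 × 0.5 = 62.725
  Sum = 5355.675 µg/L·hr

AUC = 5360 µg/L·hr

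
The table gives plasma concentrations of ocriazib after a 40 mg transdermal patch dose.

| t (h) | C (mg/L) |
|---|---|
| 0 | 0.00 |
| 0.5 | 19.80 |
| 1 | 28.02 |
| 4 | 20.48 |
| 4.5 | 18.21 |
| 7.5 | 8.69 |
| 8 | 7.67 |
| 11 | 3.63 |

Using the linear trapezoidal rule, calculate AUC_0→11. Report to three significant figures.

AUC = 161 mg/L·h

Trapezoidal AUC_0→11:
  [0→0.5]: (0.00+19.80)/2 × 0.5 = 4.95
  [0.5→1]: (19.80+28.02)/2 × 0.5 = 11.955
  [1→4]: (28.02+20.48)/2 × 3 = 72.75
  [4→4.5]: (20.48+18.21)/2 × 0.5 = 9.6725
  [4.5→7.5]: (18.21+8.69)/2 × 3 = 40.35
  [7.5→8]: (8.69+7.67)/2 × 0.5 = 4.09
  [8→11]: (7.67+3.63)/2 × 3 = 16.95
  Sum = 160.7175 mg/L·h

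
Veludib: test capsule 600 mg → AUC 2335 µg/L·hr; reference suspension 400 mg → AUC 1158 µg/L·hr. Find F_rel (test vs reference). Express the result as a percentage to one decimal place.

F_rel = (AUC_test/D_test) / (AUC_ref/D_ref)
      = (2335/600) / (1158/400)
      = 3.89167 / 2.895 = 1.3443 = 134.43%

F_rel = 134.4%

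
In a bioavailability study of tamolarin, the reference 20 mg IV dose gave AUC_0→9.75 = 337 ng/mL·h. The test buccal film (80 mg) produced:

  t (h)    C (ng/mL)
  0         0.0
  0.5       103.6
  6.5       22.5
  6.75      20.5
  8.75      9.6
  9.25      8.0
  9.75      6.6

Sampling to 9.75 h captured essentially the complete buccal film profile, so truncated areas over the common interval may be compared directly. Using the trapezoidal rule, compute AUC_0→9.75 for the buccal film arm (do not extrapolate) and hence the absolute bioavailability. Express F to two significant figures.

F = 0.33

Trapezoidal AUC_0→9.75 (buccal film):
  [0→0.5]: (0.0+103.6)/2 × 0.5 = 25.9
  [0.5→6.5]: (103.6+22.5)/2 × 6 = 378.3
  [6.5→6.75]: (22.5+20.5)/2 × 0.25 = 5.375
  [6.75→8.75]: (20.5+9.6)/2 × 2 = 30.1
  [8.75→9.25]: (9.6+8.0)/2 × 0.5 = 4.4
  [9.25→9.75]: (8.0+6.6)/2 × 0.5 = 3.65
  Sum = 447.725 ng/mL·h
F = (AUC_ev/D_ev)/(AUC_iv/D_iv) = (447.725/80)/(337/20) = 5.5965625/16.85 = 0.3321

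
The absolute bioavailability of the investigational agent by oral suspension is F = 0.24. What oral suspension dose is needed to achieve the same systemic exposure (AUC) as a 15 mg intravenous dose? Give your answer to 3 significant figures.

For equal systemic exposure: F × D_ev = D_iv
D_ev = D_iv / F = 15 / 0.24 = 62.5 mg

D_oral = 62.5 mg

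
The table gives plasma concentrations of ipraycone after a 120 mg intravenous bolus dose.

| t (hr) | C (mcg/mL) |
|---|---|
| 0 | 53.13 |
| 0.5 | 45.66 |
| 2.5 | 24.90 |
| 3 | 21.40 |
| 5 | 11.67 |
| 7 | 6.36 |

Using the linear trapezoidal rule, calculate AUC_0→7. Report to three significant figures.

Trapezoidal AUC_0→7:
  [0→0.5]: (53.13+45.66)/2 × 0.5 = 24.6975
  [0.5→2.5]: (45.66+24.90)/2 × 2 = 70.56
  [2.5→3]: (24.90+21.40)/2 × 0.5 = 11.575
  [3→5]: (21.40+11.67)/2 × 2 = 33.07
  [5→7]: (11.67+6.36)/2 × 2 = 18.03
  Sum = 157.9325 mcg/mL·hr

AUC = 158 mcg/mL·hr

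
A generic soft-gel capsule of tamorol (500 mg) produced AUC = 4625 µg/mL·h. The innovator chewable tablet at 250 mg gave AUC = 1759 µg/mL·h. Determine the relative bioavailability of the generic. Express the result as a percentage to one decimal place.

F_rel = 131.5%

F_rel = (AUC_test/D_test) / (AUC_ref/D_ref)
      = (4625/500) / (1759/250)
      = 9.25 / 7.036 = 1.3147 = 131.47%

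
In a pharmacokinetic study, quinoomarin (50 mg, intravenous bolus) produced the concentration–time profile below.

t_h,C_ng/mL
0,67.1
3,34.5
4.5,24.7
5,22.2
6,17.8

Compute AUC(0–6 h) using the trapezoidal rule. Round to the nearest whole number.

AUC = 229 ng/mL·h

Trapezoidal AUC_0→6:
  [0→3]: (67.1+34.5)/2 × 3 = 152.4
  [3→4.5]: (34.5+24.7)/2 × 1.5 = 44.4
  [4.5→5]: (24.7+22.2)/2 × 0.5 = 11.725
  [5→6]: (22.2+17.8)/2 × 1 = 20.0
  Sum = 228.525 ng/mL·h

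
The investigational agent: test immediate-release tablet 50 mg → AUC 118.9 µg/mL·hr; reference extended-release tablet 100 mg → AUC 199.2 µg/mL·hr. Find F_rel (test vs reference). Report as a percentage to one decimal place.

F_rel = 119.4%

F_rel = (AUC_test/D_test) / (AUC_ref/D_ref)
      = (118.9/50) / (199.2/100)
      = 2.378 / 1.992 = 1.1938 = 119.38%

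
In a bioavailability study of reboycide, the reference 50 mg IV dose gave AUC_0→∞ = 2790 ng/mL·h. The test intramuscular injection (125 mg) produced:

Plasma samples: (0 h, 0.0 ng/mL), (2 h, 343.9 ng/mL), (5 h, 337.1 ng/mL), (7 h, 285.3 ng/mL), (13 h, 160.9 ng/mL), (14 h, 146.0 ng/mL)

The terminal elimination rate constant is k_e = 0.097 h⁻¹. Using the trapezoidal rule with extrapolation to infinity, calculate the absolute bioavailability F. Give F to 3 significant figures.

F = 0.715

Trapezoidal AUC_0→14 (intramuscular injection):
  [0→2]: (0.0+343.9)/2 × 2 = 343.9
  [2→5]: (343.9+337.1)/2 × 3 = 1021.5
  [5→7]: (337.1+285.3)/2 × 2 = 622.4
  [7→13]: (285.3+160.9)/2 × 6 = 1338.6
  [13→14]: (160.9+146.0)/2 × 1 = 153.45
  Sum = 3479.85 ng/mL·h
Tail: C_last/k_e = 146.0/0.097 = 1505.155
AUC_0→∞ (intramuscular injection) = 3479.85 + 1505.155 = 4985.005 ng/mL·h
F = (AUC_ev/D_ev)/(AUC_iv/D_iv) = (4985.005/125)/(2790/50) = 39.88004/55.8 = 0.7147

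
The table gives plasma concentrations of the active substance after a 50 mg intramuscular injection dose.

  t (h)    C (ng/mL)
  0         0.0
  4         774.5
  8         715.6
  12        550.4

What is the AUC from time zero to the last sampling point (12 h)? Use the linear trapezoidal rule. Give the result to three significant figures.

Trapezoidal AUC_0→12:
  [0→4]: (0.0+774.5)/2 × 4 = 1549.0
  [4→8]: (774.5+715.6)/2 × 4 = 2980.2
  [8→12]: (715.6+550.4)/2 × 4 = 2532.0
  Sum = 7061.2 ng/mL·h

AUC = 7060 ng/mL·h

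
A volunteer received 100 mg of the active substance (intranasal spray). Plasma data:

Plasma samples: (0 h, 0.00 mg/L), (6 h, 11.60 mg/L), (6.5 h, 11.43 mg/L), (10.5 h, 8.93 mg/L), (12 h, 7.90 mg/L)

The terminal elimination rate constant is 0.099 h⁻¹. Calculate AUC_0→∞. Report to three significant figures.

Trapezoidal AUC_0→12:
  [0→6]: (0.00+11.60)/2 × 6 = 34.8
  [6→6.5]: (11.60+11.43)/2 × 0.5 = 5.7575
  [6.5→10.5]: (11.43+8.93)/2 × 4 = 40.72
  [10.5→12]: (8.93+7.90)/2 × 1.5 = 12.6225
  Sum = 93.9 mg/L·h
Extrapolated tail: C_last / k_e = 7.90 / 0.099 = 79.798
AUC_0→∞ = 93.9 + 79.798 = 173.698 mg/L·h

AUC = 174 mg/L·h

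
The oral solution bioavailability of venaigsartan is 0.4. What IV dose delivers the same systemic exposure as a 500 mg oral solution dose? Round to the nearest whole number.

D_iv = 200 mg

Systemic exposure from an extravascular dose = F × D_ev, so the equivalent IV dose is F × D_ev.
D_iv = F × D_ev = 0.4 × 500 = 200 mg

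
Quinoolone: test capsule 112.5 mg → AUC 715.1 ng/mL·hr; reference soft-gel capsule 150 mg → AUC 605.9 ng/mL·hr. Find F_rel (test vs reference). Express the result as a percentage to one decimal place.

F_rel = (AUC_test/D_test) / (AUC_ref/D_ref)
      = (715.1/112.5) / (605.9/150)
      = 6.35644 / 4.03933 = 1.5736 = 157.36%

F_rel = 157.4%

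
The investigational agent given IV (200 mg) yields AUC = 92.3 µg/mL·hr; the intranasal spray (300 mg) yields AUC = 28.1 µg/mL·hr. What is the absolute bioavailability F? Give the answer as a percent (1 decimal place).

F = 20.3%

F = (AUC_ev / D_ev) / (AUC_iv / D_iv)
  = (28.1/300) / (92.3/200)
  = 0.0936667 / 0.4615 = 0.2030
  = 20.30%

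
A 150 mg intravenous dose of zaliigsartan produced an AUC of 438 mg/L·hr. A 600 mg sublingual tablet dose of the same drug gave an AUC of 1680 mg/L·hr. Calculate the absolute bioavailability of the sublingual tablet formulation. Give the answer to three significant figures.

F = 0.959

F = (AUC_ev / D_ev) / (AUC_iv / D_iv)
  = (1680/600) / (438/150)
  = 2.8 / 2.92 = 0.9589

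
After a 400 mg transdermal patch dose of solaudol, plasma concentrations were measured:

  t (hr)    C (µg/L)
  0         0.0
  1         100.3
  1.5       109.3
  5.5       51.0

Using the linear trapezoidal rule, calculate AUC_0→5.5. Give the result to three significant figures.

AUC = 423 µg/L·hr

Trapezoidal AUC_0→5.5:
  [0→1]: (0.0+100.3)/2 × 1 = 50.15
  [1→1.5]: (100.3+109.3)/2 × 0.5 = 52.4
  [1.5→5.5]: (109.3+51.0)/2 × 4 = 320.6
  Sum = 423.15 µg/L·hr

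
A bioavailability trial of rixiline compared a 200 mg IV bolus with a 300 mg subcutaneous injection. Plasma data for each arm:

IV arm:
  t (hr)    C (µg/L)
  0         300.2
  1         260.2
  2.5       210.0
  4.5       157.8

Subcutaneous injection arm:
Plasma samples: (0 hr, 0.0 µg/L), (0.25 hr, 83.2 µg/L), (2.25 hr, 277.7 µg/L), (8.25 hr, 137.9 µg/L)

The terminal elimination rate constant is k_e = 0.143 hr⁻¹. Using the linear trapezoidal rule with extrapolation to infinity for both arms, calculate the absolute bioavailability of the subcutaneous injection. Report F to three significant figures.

F = 0.818

Trapezoidal AUC_0→4.5 (IV):
  [0→1]: (300.2+260.2)/2 × 1 = 280.2
  [1→2.5]: (260.2+210.0)/2 × 1.5 = 352.65
  [2.5→4.5]: (210.0+157.8)/2 × 2 = 367.8
  Sum = 1000.65 µg/L·hr
IV tail: 157.8/0.143 = 1103.497; AUC_iv,0→∞ = 1000.65 + 1103.497 = 2104.147 µg/L·hr
Trapezoidal AUC_0→8.25 (subcutaneous injection):
  [0→0.25]: (0.0+83.2)/2 × 0.25 = 10.4
  [0.25→2.25]: (83.2+277.7)/2 × 2 = 360.9
  [2.25→8.25]: (277.7+137.9)/2 × 6 = 1246.8
  Sum = 1618.1 µg/L·hr
subcutaneous injection tail: 137.9/0.143 = 964.336; AUC_ev,0→∞ = 1618.1 + 964.336 = 2582.436 µg/L·hr
F = (AUC_ev/D_ev)/(AUC_iv/D_iv) = (2582.436/300)/(2104.147/200) = 8.60812/10.520735 = 0.8182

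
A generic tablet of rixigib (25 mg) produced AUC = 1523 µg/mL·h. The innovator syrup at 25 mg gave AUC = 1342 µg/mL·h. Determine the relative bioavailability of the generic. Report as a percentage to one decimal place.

F_rel = (AUC_test/D_test) / (AUC_ref/D_ref)
      = (1523/25) / (1342/25)
      = 60.92 / 53.68 = 1.1349 = 113.49%

F_rel = 113.5%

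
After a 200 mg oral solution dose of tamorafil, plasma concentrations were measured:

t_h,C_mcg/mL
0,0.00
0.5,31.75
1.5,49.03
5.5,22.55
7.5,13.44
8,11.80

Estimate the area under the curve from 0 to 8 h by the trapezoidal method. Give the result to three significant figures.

Trapezoidal AUC_0→8:
  [0→0.5]: (0.00+31.75)/2 × 0.5 = 7.9375
  [0.5→1.5]: (31.75+49.03)/2 × 1 = 40.39
  [1.5→5.5]: (49.03+22.55)/2 × 4 = 143.16
  [5.5→7.5]: (22.55+13.44)/2 × 2 = 35.99
  [7.5→8]: (13.44+11.80)/2 × 0.5 = 6.31
  Sum = 233.7875 mcg/mL·h

AUC = 234 mcg/mL·h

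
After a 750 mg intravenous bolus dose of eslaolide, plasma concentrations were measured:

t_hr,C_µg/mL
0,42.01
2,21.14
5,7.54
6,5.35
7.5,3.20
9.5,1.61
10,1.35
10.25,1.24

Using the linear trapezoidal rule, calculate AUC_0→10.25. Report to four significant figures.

Trapezoidal AUC_0→10.25:
  [0→2]: (42.01+21.14)/2 × 2 = 63.15
  [2→5]: (21.14+7.54)/2 × 3 = 43.02
  [5→6]: (7.54+5.35)/2 × 1 = 6.445
  [6→7.5]: (5.35+3.20)/2 × 1.5 = 6.4125
  [7.5→9.5]: (3.20+1.61)/2 × 2 = 4.81
  [9.5→10]: (1.61+1.35)/2 × 0.5 = 0.74
  [10→10.25]: (1.35+1.24)/2 × 0.25 = 0.32375
  Sum = 124.90125 µg/mL·hr

AUC = 124.9 µg/mL·hr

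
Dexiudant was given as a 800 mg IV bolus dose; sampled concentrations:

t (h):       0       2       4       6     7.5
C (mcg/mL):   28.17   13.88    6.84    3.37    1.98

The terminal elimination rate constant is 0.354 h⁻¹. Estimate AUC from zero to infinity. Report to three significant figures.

AUC = 82.6 mcg/mL·h

Trapezoidal AUC_0→7.5:
  [0→2]: (28.17+13.88)/2 × 2 = 42.05
  [2→4]: (13.88+6.84)/2 × 2 = 20.72
  [4→6]: (6.84+3.37)/2 × 2 = 10.21
  [6→7.5]: (3.37+1.98)/2 × 1.5 = 4.0125
  Sum = 76.9925 mcg/mL·h
Extrapolated tail: C_last / k_e = 1.98 / 0.354 = 5.593
AUC_0→∞ = 76.9925 + 5.593 = 82.5855 mcg/mL·h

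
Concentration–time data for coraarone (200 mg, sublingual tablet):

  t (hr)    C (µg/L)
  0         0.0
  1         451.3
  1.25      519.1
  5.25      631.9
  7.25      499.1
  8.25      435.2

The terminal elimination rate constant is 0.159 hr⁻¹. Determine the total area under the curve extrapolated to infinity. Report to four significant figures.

Trapezoidal AUC_0→8.25:
  [0→1]: (0.0+451.3)/2 × 1 = 225.65
  [1→1.25]: (451.3+519.1)/2 × 0.25 = 121.3
  [1.25→5.25]: (519.1+631.9)/2 × 4 = 2302.0
  [5.25→7.25]: (631.9+499.1)/2 × 2 = 1131.0
  [7.25→8.25]: (499.1+435.2)/2 × 1 = 467.15
  Sum = 4247.1 µg/L·hr
Extrapolated tail: C_last / k_e = 435.2 / 0.159 = 2737.107
AUC_0→∞ = 4247.1 + 2737.107 = 6984.207 µg/L·hr

AUC = 6984 µg/L·hr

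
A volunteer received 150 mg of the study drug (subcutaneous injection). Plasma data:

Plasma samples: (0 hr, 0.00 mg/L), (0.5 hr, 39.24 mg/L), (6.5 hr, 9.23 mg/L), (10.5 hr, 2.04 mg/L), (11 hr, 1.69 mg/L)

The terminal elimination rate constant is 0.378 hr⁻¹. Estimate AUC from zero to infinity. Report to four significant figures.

Trapezoidal AUC_0→11:
  [0→0.5]: (0.00+39.24)/2 × 0.5 = 9.81
  [0.5→6.5]: (39.24+9.23)/2 × 6 = 145.41
  [6.5→10.5]: (9.23+2.04)/2 × 4 = 22.54
  [10.5→11]: (2.04+1.69)/2 × 0.5 = 0.9325
  Sum = 178.6925 mg/L·hr
Extrapolated tail: C_last / k_e = 1.69 / 0.378 = 4.471
AUC_0→∞ = 178.6925 + 4.471 = 183.1635 mg/L·hr

AUC = 183.2 mg/L·hr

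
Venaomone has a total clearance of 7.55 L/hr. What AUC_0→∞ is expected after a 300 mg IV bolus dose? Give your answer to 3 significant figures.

AUC = 39.7 mg/L·hr

AUC_0→∞ = Dose_iv / CL
        = 300 / 7.55 = 39.7351 mg/L·hr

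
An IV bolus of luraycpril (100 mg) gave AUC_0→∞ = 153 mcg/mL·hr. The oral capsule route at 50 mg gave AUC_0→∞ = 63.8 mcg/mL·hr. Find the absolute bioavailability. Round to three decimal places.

F = (AUC_ev / D_ev) / (AUC_iv / D_iv)
  = (63.8/50) / (153/100)
  = 1.276 / 1.53 = 0.8340

F = 0.834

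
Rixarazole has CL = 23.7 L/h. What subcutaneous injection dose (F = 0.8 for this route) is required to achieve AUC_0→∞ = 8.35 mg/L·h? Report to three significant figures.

Dose = CL × AUC_0→∞ / F
     = 23.7 × 8.35 / 0.8 = 247.36875 mg

Dose = 247 mg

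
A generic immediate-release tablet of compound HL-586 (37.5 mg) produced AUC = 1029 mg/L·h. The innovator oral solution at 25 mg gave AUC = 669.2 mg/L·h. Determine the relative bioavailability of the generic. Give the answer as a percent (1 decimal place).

F_rel = (AUC_test/D_test) / (AUC_ref/D_ref)
      = (1029/37.5) / (669.2/25)
      = 27.44 / 26.768 = 1.0251 = 102.51%

F_rel = 102.5%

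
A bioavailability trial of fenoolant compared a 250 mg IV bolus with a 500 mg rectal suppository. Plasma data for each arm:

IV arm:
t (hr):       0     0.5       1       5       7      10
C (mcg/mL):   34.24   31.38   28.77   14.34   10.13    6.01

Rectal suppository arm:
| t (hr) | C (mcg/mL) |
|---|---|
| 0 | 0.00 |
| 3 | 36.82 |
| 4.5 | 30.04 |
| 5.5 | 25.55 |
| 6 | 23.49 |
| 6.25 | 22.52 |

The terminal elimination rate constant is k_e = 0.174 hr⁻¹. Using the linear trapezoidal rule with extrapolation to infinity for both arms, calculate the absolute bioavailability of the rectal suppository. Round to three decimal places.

F = 0.698

Trapezoidal AUC_0→10 (IV):
  [0→0.5]: (34.24+31.38)/2 × 0.5 = 16.405
  [0.5→1]: (31.38+28.77)/2 × 0.5 = 15.0375
  [1→5]: (28.77+14.34)/2 × 4 = 86.22
  [5→7]: (14.34+10.13)/2 × 2 = 24.47
  [7→10]: (10.13+6.01)/2 × 3 = 24.21
  Sum = 166.3425 mcg/mL·hr
IV tail: 6.01/0.174 = 34.540; AUC_iv,0→∞ = 166.3425 + 34.540 = 200.8825 mcg/mL·hr
Trapezoidal AUC_0→6.25 (rectal suppository):
  [0→3]: (0.00+36.82)/2 × 3 = 55.23
  [3→4.5]: (36.82+30.04)/2 × 1.5 = 50.145
  [4.5→5.5]: (30.04+25.55)/2 × 1 = 27.795
  [5.5→6]: (25.55+23.49)/2 × 0.5 = 12.26
  [6→6.25]: (23.49+22.52)/2 × 0.25 = 5.75125
  Sum = 151.18125 mcg/mL·hr
rectal suppository tail: 22.52/0.174 = 129.425; AUC_ev,0→∞ = 151.18125 + 129.425 = 280.60625 mcg/mL·hr
F = (AUC_ev/D_ev)/(AUC_iv/D_iv) = (280.60625/500)/(200.8825/250) = 0.5612125/0.80353 = 0.6984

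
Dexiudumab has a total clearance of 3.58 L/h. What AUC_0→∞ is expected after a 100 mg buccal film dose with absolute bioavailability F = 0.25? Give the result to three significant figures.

AUC_0→∞ = F × Dose / CL
        = 0.25 × 100 / 3.58 = 6.98324 mg/L·h

AUC = 6.98 mg/L·h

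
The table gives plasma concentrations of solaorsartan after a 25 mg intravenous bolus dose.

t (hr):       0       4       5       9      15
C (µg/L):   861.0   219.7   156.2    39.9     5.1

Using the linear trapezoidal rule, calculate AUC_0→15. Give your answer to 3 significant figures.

AUC = 2880 µg/L·hr

Trapezoidal AUC_0→15:
  [0→4]: (861.0+219.7)/2 × 4 = 2161.4
  [4→5]: (219.7+156.2)/2 × 1 = 187.95
  [5→9]: (156.2+39.9)/2 × 4 = 392.2
  [9→15]: (39.9+5.1)/2 × 6 = 135.0
  Sum = 2876.55 µg/L·hr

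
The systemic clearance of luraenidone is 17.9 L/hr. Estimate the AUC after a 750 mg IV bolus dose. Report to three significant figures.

AUC_0→∞ = Dose_iv / CL
        = 750 / 17.9 = 41.8994 mg/L·hr

AUC = 41.9 mg/L·hr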